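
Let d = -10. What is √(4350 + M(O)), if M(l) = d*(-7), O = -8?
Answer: 2*√1105 ≈ 66.483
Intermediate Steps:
M(l) = 70 (M(l) = -10*(-7) = 70)
√(4350 + M(O)) = √(4350 + 70) = √4420 = 2*√1105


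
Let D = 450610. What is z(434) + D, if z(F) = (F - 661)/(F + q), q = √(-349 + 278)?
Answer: 84906991952/188427 + 227*I*√71/188427 ≈ 4.5061e+5 + 0.010151*I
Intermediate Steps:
q = I*√71 (q = √(-71) = I*√71 ≈ 8.4261*I)
z(F) = (-661 + F)/(F + I*√71) (z(F) = (F - 661)/(F + I*√71) = (-661 + F)/(F + I*√71))
z(434) + D = (-661 + 434)/(434 + I*√71) + 450610 = -227/(434 + I*√71) + 450610 = 450610 - 227/(434 + I*√71)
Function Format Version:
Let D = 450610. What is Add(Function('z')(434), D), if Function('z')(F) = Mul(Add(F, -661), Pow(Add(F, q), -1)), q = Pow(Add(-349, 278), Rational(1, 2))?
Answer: Add(Rational(84906991952, 188427), Mul(Rational(227, 188427), I, Pow(71, Rational(1, 2)))) ≈ Add(4.5061e+5, Mul(0.010151, I))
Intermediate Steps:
q = Mul(I, Pow(71, Rational(1, 2))) (q = Pow(-71, Rational(1, 2)) = Mul(I, Pow(71, Rational(1, 2))) ≈ Mul(8.4261, I))
Function('z')(F) = Mul(Pow(Add(F, Mul(I, Pow(71, Rational(1, 2)))), -1), Add(-661, F)) (Function('z')(F) = Mul(Add(F, -661), Pow(Add(F, Mul(I, Pow(71, Rational(1, 2)))), -1)) = Mul(Add(-661, F), Pow(Add(F, Mul(I, Pow(71, Rational(1, 2)))), -1)) = Mul(Pow(Add(F, Mul(I, Pow(71, Rational(1, 2)))), -1), Add(-661, F)))
Add(Function('z')(434), D) = Add(Mul(Pow(Add(434, Mul(I, Pow(71, Rational(1, 2)))), -1), Add(-661, 434)), 450610) = Add(Mul(Pow(Add(434, Mul(I, Pow(71, Rational(1, 2)))), -1), -227), 450610) = Add(Mul(-227, Pow(Add(434, Mul(I, Pow(71, Rational(1, 2)))), -1)), 450610) = Add(450610, Mul(-227, Pow(Add(434, Mul(I, Pow(71, Rational(1, 2)))), -1)))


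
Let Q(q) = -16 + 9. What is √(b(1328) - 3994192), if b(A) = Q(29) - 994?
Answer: I*√3995193 ≈ 1998.8*I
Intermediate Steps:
Q(q) = -7
b(A) = -1001 (b(A) = -7 - 994 = -1001)
√(b(1328) - 3994192) = √(-1001 - 3994192) = √(-3995193) = I*√3995193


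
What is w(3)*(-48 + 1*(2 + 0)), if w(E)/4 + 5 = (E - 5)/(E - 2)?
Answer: 1288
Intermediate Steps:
w(E) = -20 + 4*(-5 + E)/(-2 + E) (w(E) = -20 + 4*((E - 5)/(E - 2)) = -20 + 4*((-5 + E)/(-2 + E)) = -20 + 4*(-5 + E)/(-2 + E))
w(3)*(-48 + 1*(2 + 0)) = (4*(5 - 4*3)/(-2 + 3))*(-48 + 1*(2 + 0)) = (4*(5 - 12)/1)*(-48 + 1*2) = (4*1*(-7))*(-48 + 2) = -28*(-46) = 1288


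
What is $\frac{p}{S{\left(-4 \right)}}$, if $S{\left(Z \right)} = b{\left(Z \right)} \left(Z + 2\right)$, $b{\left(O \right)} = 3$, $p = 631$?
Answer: $- \frac{631}{6} \approx -105.17$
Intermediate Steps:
$S{\left(Z \right)} = 6 + 3 Z$ ($S{\left(Z \right)} = 3 \left(Z + 2\right) = 3 \left(2 + Z\right) = 6 + 3 Z$)
$\frac{p}{S{\left(-4 \right)}} = \frac{631}{6 + 3 \left(-4\right)} = \frac{631}{6 - 12} = \frac{631}{-6} = 631 \left(- \frac{1}{6}\right) = - \frac{631}{6}$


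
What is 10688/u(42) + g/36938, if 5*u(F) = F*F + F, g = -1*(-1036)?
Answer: 493959434/16677507 ≈ 29.618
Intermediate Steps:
g = 1036
u(F) = F/5 + F²/5 (u(F) = (F*F + F)/5 = (F² + F)/5 = (F + F²)/5 = F/5 + F²/5)
10688/u(42) + g/36938 = 10688/(((⅕)*42*(1 + 42))) + 1036/36938 = 10688/(((⅕)*42*43)) + 1036*(1/36938) = 10688/(1806/5) + 518/18469 = 10688*(5/1806) + 518/18469 = 26720/903 + 518/18469 = 493959434/16677507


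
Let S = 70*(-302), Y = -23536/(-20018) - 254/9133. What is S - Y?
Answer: -1932558779438/91412197 ≈ -21141.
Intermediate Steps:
Y = 104934858/91412197 (Y = -23536*(-1/20018) - 254*1/9133 = 11768/10009 - 254/9133 = 104934858/91412197 ≈ 1.1479)
S = -21140
S - Y = -21140 - 1*104934858/91412197 = -21140 - 104934858/91412197 = -1932558779438/91412197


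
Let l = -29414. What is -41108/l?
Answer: 20554/14707 ≈ 1.3976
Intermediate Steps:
-41108/l = -41108/(-29414) = -41108*(-1/29414) = 20554/14707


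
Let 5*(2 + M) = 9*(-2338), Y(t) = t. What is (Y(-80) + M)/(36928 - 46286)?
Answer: 10726/23395 ≈ 0.45847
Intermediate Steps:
M = -21052/5 (M = -2 + (9*(-2338))/5 = -2 + (⅕)*(-21042) = -2 - 21042/5 = -21052/5 ≈ -4210.4)
(Y(-80) + M)/(36928 - 46286) = (-80 - 21052/5)/(36928 - 46286) = -21452/5/(-9358) = -21452/5*(-1/9358) = 10726/23395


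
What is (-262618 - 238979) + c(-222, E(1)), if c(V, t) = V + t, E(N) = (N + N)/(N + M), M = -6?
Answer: -2509097/5 ≈ -5.0182e+5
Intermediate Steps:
E(N) = 2*N/(-6 + N) (E(N) = (N + N)/(N - 6) = (2*N)/(-6 + N) = 2*N/(-6 + N))
(-262618 - 238979) + c(-222, E(1)) = (-262618 - 238979) + (-222 + 2*1/(-6 + 1)) = -501597 + (-222 + 2*1/(-5)) = -501597 + (-222 + 2*1*(-⅕)) = -501597 + (-222 - ⅖) = -501597 - 1112/5 = -2509097/5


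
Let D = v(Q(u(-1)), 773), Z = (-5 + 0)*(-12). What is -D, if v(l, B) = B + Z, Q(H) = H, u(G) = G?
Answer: -833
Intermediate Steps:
Z = 60 (Z = -5*(-12) = 60)
v(l, B) = 60 + B (v(l, B) = B + 60 = 60 + B)
D = 833 (D = 60 + 773 = 833)
-D = -1*833 = -833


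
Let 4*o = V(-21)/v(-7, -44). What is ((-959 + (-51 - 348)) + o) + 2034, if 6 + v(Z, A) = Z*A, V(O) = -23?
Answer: 816585/1208 ≈ 675.98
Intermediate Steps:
v(Z, A) = -6 + A*Z (v(Z, A) = -6 + Z*A = -6 + A*Z)
o = -23/1208 (o = (-23/(-6 - 44*(-7)))/4 = (-23/(-6 + 308))/4 = (-23/302)/4 = (-23*1/302)/4 = (¼)*(-23/302) = -23/1208 ≈ -0.019040)
((-959 + (-51 - 348)) + o) + 2034 = ((-959 + (-51 - 348)) - 23/1208) + 2034 = ((-959 - 399) - 23/1208) + 2034 = (-1358 - 23/1208) + 2034 = -1640487/1208 + 2034 = 816585/1208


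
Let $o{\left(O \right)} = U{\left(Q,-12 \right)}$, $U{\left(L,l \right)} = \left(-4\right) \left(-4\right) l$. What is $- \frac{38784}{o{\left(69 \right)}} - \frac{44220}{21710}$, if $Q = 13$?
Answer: $\frac{434120}{2171} \approx 199.96$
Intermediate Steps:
$U{\left(L,l \right)} = 16 l$
$o{\left(O \right)} = -192$ ($o{\left(O \right)} = 16 \left(-12\right) = -192$)
$- \frac{38784}{o{\left(69 \right)}} - \frac{44220}{21710} = - \frac{38784}{-192} - \frac{44220}{21710} = \left(-38784\right) \left(- \frac{1}{192}\right) - \frac{4422}{2171} = 202 - \frac{4422}{2171} = \frac{434120}{2171}$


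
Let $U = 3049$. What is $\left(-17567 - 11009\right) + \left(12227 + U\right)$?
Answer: $-13300$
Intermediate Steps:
$\left(-17567 - 11009\right) + \left(12227 + U\right) = \left(-17567 - 11009\right) + \left(12227 + 3049\right) = \left(-17567 - 11009\right) + 15276 = -28576 + 15276 = -13300$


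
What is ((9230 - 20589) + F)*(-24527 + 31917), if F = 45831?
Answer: 254748080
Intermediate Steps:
((9230 - 20589) + F)*(-24527 + 31917) = ((9230 - 20589) + 45831)*(-24527 + 31917) = (-11359 + 45831)*7390 = 34472*7390 = 254748080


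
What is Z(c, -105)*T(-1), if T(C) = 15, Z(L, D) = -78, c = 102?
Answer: -1170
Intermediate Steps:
Z(c, -105)*T(-1) = -78*15 = -1170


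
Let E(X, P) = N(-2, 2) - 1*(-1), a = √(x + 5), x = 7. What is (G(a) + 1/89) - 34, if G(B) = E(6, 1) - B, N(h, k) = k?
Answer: -2758/89 - 2*√3 ≈ -34.453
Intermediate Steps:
a = 2*√3 (a = √(7 + 5) = √12 = 2*√3 ≈ 3.4641)
E(X, P) = 3 (E(X, P) = 2 - 1*(-1) = 2 + 1 = 3)
G(B) = 3 - B
(G(a) + 1/89) - 34 = ((3 - 2*√3) + 1/89) - 34 = (268/89 - 2*√3) - 34 = -2758/89 - 2*√3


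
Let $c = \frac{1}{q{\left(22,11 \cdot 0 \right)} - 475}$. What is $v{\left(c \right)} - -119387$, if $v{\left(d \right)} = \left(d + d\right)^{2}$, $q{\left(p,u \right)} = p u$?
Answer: $\frac{26936691879}{225625} \approx 1.1939 \cdot 10^{5}$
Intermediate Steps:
$c = - \frac{1}{475}$ ($c = \frac{1}{22 \cdot 11 \cdot 0 - 475} = \frac{1}{22 \cdot 0 - 475} = \frac{1}{0 - 475} = \frac{1}{-475} = - \frac{1}{475} \approx -0.0021053$)
$v{\left(d \right)} = 4 d^{2}$ ($v{\left(d \right)} = \left(2 d\right)^{2} = 4 d^{2}$)
$v{\left(c \right)} - -119387 = 4 \left(- \frac{1}{475}\right)^{2} - -119387 = 4 \cdot \frac{1}{225625} + 119387 = \frac{4}{225625} + 119387 = \frac{26936691879}{225625}$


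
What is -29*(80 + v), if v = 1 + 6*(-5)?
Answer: -1479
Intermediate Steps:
v = -29 (v = 1 - 30 = -29)
-29*(80 + v) = -29*(80 - 29) = -29*51 = -1479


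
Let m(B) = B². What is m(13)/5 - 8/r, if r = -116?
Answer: 4911/145 ≈ 33.869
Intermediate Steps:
m(13)/5 - 8/r = 13²/5 - 8/(-116) = 169*(⅕) - 8*(-1/116) = 169/5 + 2/29 = 4911/145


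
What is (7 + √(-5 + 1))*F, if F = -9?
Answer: -63 - 18*I ≈ -63.0 - 18.0*I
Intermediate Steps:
(7 + √(-5 + 1))*F = (7 + √(-5 + 1))*(-9) = (7 + √(-4))*(-9) = (7 + 2*I)*(-9) = -63 - 18*I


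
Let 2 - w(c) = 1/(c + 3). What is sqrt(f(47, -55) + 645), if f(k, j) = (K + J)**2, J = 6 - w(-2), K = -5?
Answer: sqrt(645) ≈ 25.397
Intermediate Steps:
w(c) = 2 - 1/(3 + c) (w(c) = 2 - 1/(c + 3) = 2 - 1/(3 + c))
J = 5 (J = 6 - (5 + 2*(-2))/(3 - 2) = 6 - (5 - 4)/1 = 6 - 1 = 5)
f(k, j) = 0 (f(k, j) = (-5 + 5)**2 = 0**2 = 0)
sqrt(f(47, -55) + 645) = sqrt(0 + 645) = sqrt(645)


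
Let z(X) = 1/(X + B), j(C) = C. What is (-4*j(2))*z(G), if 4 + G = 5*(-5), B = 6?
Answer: 8/23 ≈ 0.34783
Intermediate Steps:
G = -29 (G = -4 + 5*(-5) = -4 - 25 = -29)
z(X) = 1/(6 + X) (z(X) = 1/(X + 6) = 1/(6 + X))
(-4*j(2))*z(G) = (-4*2)/(6 - 29) = -8/(-23) = -8*(-1/23) = 8/23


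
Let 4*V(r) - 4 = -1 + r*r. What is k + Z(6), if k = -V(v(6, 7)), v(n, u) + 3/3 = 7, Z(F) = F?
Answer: -15/4 ≈ -3.7500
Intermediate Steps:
v(n, u) = 6 (v(n, u) = -1 + 7 = 6)
V(r) = ¾ + r²/4 (V(r) = 1 + (-1 + r*r)/4 = 1 + (-1 + r²)/4 = 1 + (-¼ + r²/4) = ¾ + r²/4)
k = -39/4 (k = -(¾ + (¼)*6²) = -(¾ + (¼)*36) = -(¾ + 9) = -1*39/4 = -39/4 ≈ -9.7500)
k + Z(6) = -39/4 + 6 = -15/4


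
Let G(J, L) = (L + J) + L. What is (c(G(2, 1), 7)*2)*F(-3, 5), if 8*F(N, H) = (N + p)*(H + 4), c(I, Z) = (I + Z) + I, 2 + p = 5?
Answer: 0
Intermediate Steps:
p = 3 (p = -2 + 5 = 3)
G(J, L) = J + 2*L (G(J, L) = (J + L) + L = J + 2*L)
c(I, Z) = Z + 2*I
F(N, H) = (3 + N)*(4 + H)/8 (F(N, H) = ((N + 3)*(H + 4))/8 = ((3 + N)*(4 + H))/8 = (3 + N)*(4 + H)/8)
(c(G(2, 1), 7)*2)*F(-3, 5) = ((7 + 2*(2 + 2*1))*2)*(3/2 + (1/2)*(-3) + (3/8)*5 + (1/8)*5*(-3)) = ((7 + 2*(2 + 2))*2)*(3/2 - 3/2 + 15/8 - 15/8) = ((7 + 2*4)*2)*0 = ((7 + 8)*2)*0 = (15*2)*0 = 30*0 = 0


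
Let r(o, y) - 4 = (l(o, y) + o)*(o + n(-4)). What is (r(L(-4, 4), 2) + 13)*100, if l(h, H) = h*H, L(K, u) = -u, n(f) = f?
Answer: 11300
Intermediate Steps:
l(h, H) = H*h
r(o, y) = 4 + (-4 + o)*(o + o*y) (r(o, y) = 4 + (y*o + o)*(o - 4) = 4 + (o*y + o)*(-4 + o) = 4 + (o + o*y)*(-4 + o) = 4 + (-4 + o)*(o + o*y))
(r(L(-4, 4), 2) + 13)*100 = ((4 + (-1*4)**2 - (-4)*4 + 2*(-1*4)**2 - 4*(-1*4)*2) + 13)*100 = ((4 + (-4)**2 - 4*(-4) + 2*(-4)**2 - 4*(-4)*2) + 13)*100 = ((4 + 16 + 16 + 2*16 + 32) + 13)*100 = ((4 + 16 + 16 + 32 + 32) + 13)*100 = (100 + 13)*100 = 113*100 = 11300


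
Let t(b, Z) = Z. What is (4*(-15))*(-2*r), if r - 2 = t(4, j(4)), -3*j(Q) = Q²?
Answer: -400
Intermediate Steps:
j(Q) = -Q²/3
r = -10/3 (r = 2 - ⅓*4² = 2 - ⅓*16 = 2 - 16/3 = -10/3 ≈ -3.3333)
(4*(-15))*(-2*r) = (4*(-15))*(-2*(-10/3)) = -60*20/3 = -400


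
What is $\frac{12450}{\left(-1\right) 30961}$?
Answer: $- \frac{12450}{30961} \approx -0.40212$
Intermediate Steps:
$\frac{12450}{\left(-1\right) 30961} = \frac{12450}{-30961} = 12450 \left(- \frac{1}{30961}\right) = - \frac{12450}{30961}$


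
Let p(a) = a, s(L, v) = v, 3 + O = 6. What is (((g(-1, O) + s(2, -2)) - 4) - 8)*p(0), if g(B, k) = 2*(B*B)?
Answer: 0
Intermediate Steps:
O = 3 (O = -3 + 6 = 3)
g(B, k) = 2*B**2
(((g(-1, O) + s(2, -2)) - 4) - 8)*p(0) = (((2*(-1)**2 - 2) - 4) - 8)*0 = (((2*1 - 2) - 4) - 8)*0 = (((2 - 2) - 4) - 8)*0 = ((0 - 4) - 8)*0 = (-4 - 8)*0 = -12*0 = 0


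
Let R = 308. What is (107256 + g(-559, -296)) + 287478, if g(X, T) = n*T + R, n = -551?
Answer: 558138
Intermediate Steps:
g(X, T) = 308 - 551*T (g(X, T) = -551*T + 308 = 308 - 551*T)
(107256 + g(-559, -296)) + 287478 = (107256 + (308 - 551*(-296))) + 287478 = (107256 + (308 + 163096)) + 287478 = (107256 + 163404) + 287478 = 270660 + 287478 = 558138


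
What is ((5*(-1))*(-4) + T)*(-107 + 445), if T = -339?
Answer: -107822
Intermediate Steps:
((5*(-1))*(-4) + T)*(-107 + 445) = ((5*(-1))*(-4) - 339)*(-107 + 445) = (-5*(-4) - 339)*338 = (20 - 339)*338 = -319*338 = -107822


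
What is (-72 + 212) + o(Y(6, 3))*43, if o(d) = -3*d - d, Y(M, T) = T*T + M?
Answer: -2440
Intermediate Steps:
Y(M, T) = M + T² (Y(M, T) = T² + M = M + T²)
o(d) = -4*d
(-72 + 212) + o(Y(6, 3))*43 = (-72 + 212) - 4*(6 + 3²)*43 = 140 - 4*(6 + 9)*43 = 140 - 4*15*43 = 140 - 60*43 = 140 - 2580 = -2440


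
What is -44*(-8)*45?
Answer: 15840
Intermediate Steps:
-44*(-8)*45 = 352*45 = 15840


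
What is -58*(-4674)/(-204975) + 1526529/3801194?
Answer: -239191000691/259716580050 ≈ -0.92097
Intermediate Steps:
-58*(-4674)/(-204975) + 1526529/3801194 = 271092*(-1/204975) + 1526529*(1/3801194) = -90364/68325 + 1526529/3801194 = -239191000691/259716580050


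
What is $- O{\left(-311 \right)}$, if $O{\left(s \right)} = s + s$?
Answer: $622$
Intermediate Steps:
$O{\left(s \right)} = 2 s$
$- O{\left(-311 \right)} = - 2 \left(-311\right) = \left(-1\right) \left(-622\right) = 622$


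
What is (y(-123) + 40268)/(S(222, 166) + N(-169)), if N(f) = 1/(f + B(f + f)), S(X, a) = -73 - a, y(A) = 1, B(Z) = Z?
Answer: -20416383/121174 ≈ -168.49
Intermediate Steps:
N(f) = 1/(3*f) (N(f) = 1/(f + (f + f)) = 1/(f + 2*f) = 1/(3*f))
(y(-123) + 40268)/(S(222, 166) + N(-169)) = (1 + 40268)/((-73 - 1*166) + (⅓)/(-169)) = 40269/((-73 - 166) + (⅓)*(-1/169)) = 40269/(-239 - 1/507) = 40269/(-121174/507) = 40269*(-507/121174) = -20416383/121174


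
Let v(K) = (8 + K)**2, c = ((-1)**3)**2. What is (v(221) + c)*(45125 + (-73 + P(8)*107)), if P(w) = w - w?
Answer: 2362616984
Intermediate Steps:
c = 1 (c = (-1)**2 = 1)
P(w) = 0
(v(221) + c)*(45125 + (-73 + P(8)*107)) = ((8 + 221)**2 + 1)*(45125 + (-73 + 0*107)) = (229**2 + 1)*(45125 + (-73 + 0)) = (52441 + 1)*(45125 - 73) = 52442*45052 = 2362616984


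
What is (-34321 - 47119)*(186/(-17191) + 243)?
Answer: -340193366880/17191 ≈ -1.9789e+7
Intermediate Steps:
(-34321 - 47119)*(186/(-17191) + 243) = -81440*(186*(-1/17191) + 243) = -81440*(-186/17191 + 243) = -81440*4177227/17191 = -340193366880/17191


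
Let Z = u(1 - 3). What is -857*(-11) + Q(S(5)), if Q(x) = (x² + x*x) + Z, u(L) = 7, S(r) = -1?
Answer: 9436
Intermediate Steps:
Z = 7
Q(x) = 7 + 2*x² (Q(x) = (x² + x*x) + 7 = (x² + x²) + 7 = 2*x² + 7 = 7 + 2*x²)
-857*(-11) + Q(S(5)) = -857*(-11) + (7 + 2*(-1)²) = 9427 + (7 + 2*1) = 9427 + (7 + 2) = 9427 + 9 = 9436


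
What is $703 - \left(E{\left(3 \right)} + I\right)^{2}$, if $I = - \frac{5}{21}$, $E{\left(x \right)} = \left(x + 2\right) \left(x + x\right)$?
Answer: $- \frac{80602}{441} \approx -182.77$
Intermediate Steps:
$E{\left(x \right)} = 2 x \left(2 + x\right)$ ($E{\left(x \right)} = \left(2 + x\right) 2 x = 2 x \left(2 + x\right)$)
$I = - \frac{5}{21}$ ($I = \left(-5\right) \frac{1}{21} = - \frac{5}{21} \approx -0.2381$)
$703 - \left(E{\left(3 \right)} + I\right)^{2} = 703 - \left(2 \cdot 3 \left(2 + 3\right) - \frac{5}{21}\right)^{2} = 703 - \left(2 \cdot 3 \cdot 5 - \frac{5}{21}\right)^{2} = 703 - \left(30 - \frac{5}{21}\right)^{2} = 703 - \left(\frac{625}{21}\right)^{2} = 703 - \frac{390625}{441} = - \frac{80602}{441}$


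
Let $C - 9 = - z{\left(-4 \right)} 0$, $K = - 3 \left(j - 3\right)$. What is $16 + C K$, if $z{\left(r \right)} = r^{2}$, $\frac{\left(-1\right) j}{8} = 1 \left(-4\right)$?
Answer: $-767$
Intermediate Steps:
$j = 32$ ($j = - 8 \cdot 1 \left(-4\right) = \left(-8\right) \left(-4\right) = 32$)
$K = -87$ ($K = - 3 \left(32 - 3\right) = \left(-3\right) 29 = -87$)
$C = 9$ ($C = 9 + - \left(-4\right)^{2} \cdot 0 = 9 + \left(-1\right) 16 \cdot 0 = 9 - 0 = 9 + 0 = 9$)
$16 + C K = 16 + 9 \left(-87\right) = 16 - 783 = -767$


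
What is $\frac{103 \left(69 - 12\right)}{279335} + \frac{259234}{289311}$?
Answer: $\frac{74111674271}{80814688185} \approx 0.91706$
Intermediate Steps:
$\frac{103 \left(69 - 12\right)}{279335} + \frac{259234}{289311} = 103 \left(69 - 12\right) \frac{1}{279335} + 259234 \cdot \frac{1}{289311} = 103 \cdot 57 \cdot \frac{1}{279335} + \frac{259234}{289311} = 5871 \cdot \frac{1}{279335} + \frac{259234}{289311} = \frac{5871}{279335} + \frac{259234}{289311} = \frac{74111674271}{80814688185}$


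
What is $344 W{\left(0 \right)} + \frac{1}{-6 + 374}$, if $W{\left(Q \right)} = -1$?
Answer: $- \frac{126591}{368} \approx -344.0$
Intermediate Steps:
$344 W{\left(0 \right)} + \frac{1}{-6 + 374} = 344 \left(-1\right) + \frac{1}{-6 + 374} = -344 + \frac{1}{368} = - \frac{126591}{368}$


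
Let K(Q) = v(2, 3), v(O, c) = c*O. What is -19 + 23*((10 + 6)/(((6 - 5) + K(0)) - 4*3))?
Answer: -463/5 ≈ -92.600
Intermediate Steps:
v(O, c) = O*c
K(Q) = 6 (K(Q) = 2*3 = 6)
-19 + 23*((10 + 6)/(((6 - 5) + K(0)) - 4*3)) = -19 + 23*((10 + 6)/(((6 - 5) + 6) - 4*3)) = -19 + 23*(16/((1 + 6) - 12)) = -19 + 23*(16/(7 - 12)) = -19 + 23*(16/(-5)) = -19 + 23*(16*(-⅕)) = -19 + 23*(-16/5) = -19 - 368/5 = -463/5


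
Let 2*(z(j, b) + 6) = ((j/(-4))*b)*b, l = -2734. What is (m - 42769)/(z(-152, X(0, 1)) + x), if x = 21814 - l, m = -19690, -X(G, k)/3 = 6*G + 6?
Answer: -62459/30698 ≈ -2.0346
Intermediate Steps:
X(G, k) = -18 - 18*G (X(G, k) = -3*(6*G + 6) = -3*(6 + 6*G) = -18 - 18*G)
z(j, b) = -6 - j*b²/8 (z(j, b) = -6 + (((j/(-4))*b)*b)/2 = -6 + (((j*(-¼))*b)*b)/2 = -6 + (((-j/4)*b)*b)/2 = -6 + ((-b*j/4)*b)/2 = -6 + (-j*b²/4)/2 = -6 - j*b²/8)
x = 24548 (x = 21814 - 1*(-2734) = 21814 + 2734 = 24548)
(m - 42769)/(z(-152, X(0, 1)) + x) = (-19690 - 42769)/((-6 - ⅛*(-152)*(-18 - 18*0)²) + 24548) = -62459/((-6 - ⅛*(-152)*(-18 + 0)²) + 24548) = -62459/((-6 - ⅛*(-152)*(-18)²) + 24548) = -62459/((-6 - ⅛*(-152)*324) + 24548) = -62459/((-6 + 6156) + 24548) = -62459/(6150 + 24548) = -62459/30698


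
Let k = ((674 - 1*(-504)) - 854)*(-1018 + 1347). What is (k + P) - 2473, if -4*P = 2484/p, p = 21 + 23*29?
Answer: 71636003/688 ≈ 1.0412e+5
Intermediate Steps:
p = 688 (p = 21 + 667 = 688)
k = 106596 (k = ((674 + 504) - 854)*329 = (1178 - 854)*329 = 324*329 = 106596)
P = -621/688 ≈ -0.90262
(k + P) - 2473 = (106596 - 621/688) - 2473 = 73337427/688 - 2473 = 71636003/688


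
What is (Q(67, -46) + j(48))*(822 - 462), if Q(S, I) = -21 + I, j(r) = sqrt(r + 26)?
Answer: -24120 + 360*sqrt(74) ≈ -21023.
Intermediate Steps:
j(r) = sqrt(26 + r)
(Q(67, -46) + j(48))*(822 - 462) = ((-21 - 46) + sqrt(26 + 48))*(822 - 462) = (-67 + sqrt(74))*360 = -24120 + 360*sqrt(74)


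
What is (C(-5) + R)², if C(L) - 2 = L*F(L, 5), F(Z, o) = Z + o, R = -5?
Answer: 9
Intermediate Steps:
C(L) = 2 + L*(5 + L) (C(L) = 2 + L*(L + 5) = 2 + L*(5 + L))
(C(-5) + R)² = ((2 - 5*(5 - 5)) - 5)² = ((2 - 5*0) - 5)² = ((2 + 0) - 5)² = (2 - 5)² = (-3)² = 9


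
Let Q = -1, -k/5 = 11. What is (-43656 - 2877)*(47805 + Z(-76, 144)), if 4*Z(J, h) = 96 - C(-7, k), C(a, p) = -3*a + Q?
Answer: -2225394192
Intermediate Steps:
k = -55 (k = -5*11 = -55)
C(a, p) = -1 - 3*a (C(a, p) = -3*a - 1 = -1 - 3*a)
Z(J, h) = 19 (Z(J, h) = (96 - (-1 - 3*(-7)))/4 = (96 - (-1 + 21))/4 = (96 - 1*20)/4 = (96 - 20)/4 = (¼)*76 = 19)
(-43656 - 2877)*(47805 + Z(-76, 144)) = (-43656 - 2877)*(47805 + 19) = -46533*47824 = -2225394192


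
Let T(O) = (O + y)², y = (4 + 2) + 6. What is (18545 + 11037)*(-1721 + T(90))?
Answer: 256860506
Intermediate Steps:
y = 12 (y = 6 + 6 = 12)
T(O) = (12 + O)² (T(O) = (O + 12)² = (12 + O)²)
(18545 + 11037)*(-1721 + T(90)) = (18545 + 11037)*(-1721 + (12 + 90)²) = 29582*(-1721 + 102²) = 29582*(-1721 + 10404) = 29582*8683 = 256860506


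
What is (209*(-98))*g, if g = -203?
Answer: 4157846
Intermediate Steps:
(209*(-98))*g = (209*(-98))*(-203) = -20482*(-203) = 4157846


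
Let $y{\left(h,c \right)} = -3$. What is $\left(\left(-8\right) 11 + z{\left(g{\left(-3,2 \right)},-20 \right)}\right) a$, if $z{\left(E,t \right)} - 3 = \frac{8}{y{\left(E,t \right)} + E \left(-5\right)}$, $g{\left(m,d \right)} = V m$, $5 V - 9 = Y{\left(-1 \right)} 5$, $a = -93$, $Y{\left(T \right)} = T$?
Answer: $\frac{23467}{3} \approx 7822.3$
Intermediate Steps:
$V = \frac{4}{5}$ ($V = \frac{9}{5} + \frac{\left(-1\right) 5}{5} = \frac{9}{5} + \frac{1}{5} \left(-5\right) = \frac{9}{5} - 1 = \frac{4}{5} \approx 0.8$)
$g{\left(m,d \right)} = \frac{4 m}{5}$
$z{\left(E,t \right)} = 3 + \frac{8}{-3 - 5 E}$ ($z{\left(E,t \right)} = 3 + \frac{8}{-3 + E \left(-5\right)} = 3 + \frac{8}{-3 - 5 E}$)
$\left(\left(-8\right) 11 + z{\left(g{\left(-3,2 \right)},-20 \right)}\right) a = \left(\left(-8\right) 11 + \frac{1 + 15 \cdot \frac{4}{5} \left(-3\right)}{3 + 5 \cdot \frac{4}{5} \left(-3\right)}\right) \left(-93\right) = \left(-88 + \frac{1 + 15 \left(- \frac{12}{5}\right)}{3 + 5 \left(- \frac{12}{5}\right)}\right) \left(-93\right) = \left(-88 + \frac{1 - 36}{3 - 12}\right) \left(-93\right) = \left(-88 + \frac{1}{-9} \left(-35\right)\right) \left(-93\right) = \left(-88 - - \frac{35}{9}\right) \left(-93\right) = \left(-88 + \frac{35}{9}\right) \left(-93\right) = \left(- \frac{757}{9}\right) \left(-93\right) = \frac{23467}{3}$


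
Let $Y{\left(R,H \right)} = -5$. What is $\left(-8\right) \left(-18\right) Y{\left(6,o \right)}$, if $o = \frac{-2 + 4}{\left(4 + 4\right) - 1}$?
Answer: $-720$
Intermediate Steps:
$o = \frac{2}{7}$ ($o = \frac{2}{8 - 1} = \frac{2}{7} \approx 0.28571$)
$\left(-8\right) \left(-18\right) Y{\left(6,o \right)} = \left(-8\right) \left(-18\right) \left(-5\right) = 144 \left(-5\right) = -720$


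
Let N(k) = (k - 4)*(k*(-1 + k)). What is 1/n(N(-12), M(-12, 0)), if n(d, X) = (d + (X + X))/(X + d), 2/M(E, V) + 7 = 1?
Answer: 7489/7490 ≈ 0.99987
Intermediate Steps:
M(E, V) = -⅓ (M(E, V) = 2/(-7 + 1) = 2/(-6) = 2*(-⅙) = -⅓)
N(k) = k*(-1 + k)*(-4 + k) (N(k) = (-4 + k)*(k*(-1 + k)) = k*(-1 + k)*(-4 + k))
n(d, X) = (d + 2*X)/(X + d)
1/n(N(-12), M(-12, 0)) = 1/((-12*(4 + (-12)² - 5*(-12)) + 2*(-⅓))/(-⅓ - 12*(4 + (-12)² - 5*(-12)))) = 1/((-12*(4 + 144 + 60) - ⅔)/(-⅓ - 12*(4 + 144 + 60))) = 1/((-12*208 - ⅔)/(-⅓ - 12*208)) = 1/((-2496 - ⅔)/(-⅓ - 2496)) = 1/(-7490/3/(-7489/3)) = 1/(-3/7489*(-7490/3)) = 1/(7490/7489) = 7489/7490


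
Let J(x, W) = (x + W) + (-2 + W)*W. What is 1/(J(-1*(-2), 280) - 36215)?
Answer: 1/41907 ≈ 2.3862e-5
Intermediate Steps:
J(x, W) = W + x + W*(-2 + W) (J(x, W) = (W + x) + W*(-2 + W) = W + x + W*(-2 + W))
1/(J(-1*(-2), 280) - 36215) = 1/((-1*(-2) + 280**2 - 1*280) - 36215) = 1/((2 + 78400 - 280) - 36215) = 1/(78122 - 36215) = 1/41907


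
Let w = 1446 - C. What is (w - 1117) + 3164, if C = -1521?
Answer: 5014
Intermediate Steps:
w = 2967 (w = 1446 - 1*(-1521) = 1446 + 1521 = 2967)
(w - 1117) + 3164 = (2967 - 1117) + 3164 = 1850 + 3164 = 5014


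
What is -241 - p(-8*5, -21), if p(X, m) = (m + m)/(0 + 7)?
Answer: -235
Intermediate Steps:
p(X, m) = 2*m/7 (p(X, m) = (2*m)/7 = (2*m)*(⅐) = 2*m/7)
-241 - p(-8*5, -21) = -241 - 2*(-21)/7 = -241 - 1*(-6) = -241 + 6 = -235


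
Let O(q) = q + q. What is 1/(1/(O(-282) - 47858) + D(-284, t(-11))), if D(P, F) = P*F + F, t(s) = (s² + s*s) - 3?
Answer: -48422/3275118815 ≈ -1.4785e-5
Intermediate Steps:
O(q) = 2*q
t(s) = -3 + 2*s² (t(s) = (s² + s²) - 3 = 2*s² - 3 = -3 + 2*s²)
D(P, F) = F + F*P (D(P, F) = F*P + F = F + F*P)
1/(1/(O(-282) - 47858) + D(-284, t(-11))) = 1/(1/(2*(-282) - 47858) + (-3 + 2*(-11)²)*(1 - 284)) = 1/(1/(-564 - 47858) + (-3 + 2*121)*(-283)) = 1/(1/(-48422) + (-3 + 242)*(-283)) = 1/(-1/48422 + 239*(-283)) = 1/(-1/48422 - 67637) = 1/(-3275118815/48422) = -48422/3275118815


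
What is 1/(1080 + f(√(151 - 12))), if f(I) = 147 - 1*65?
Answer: 1/1162 ≈ 0.00086058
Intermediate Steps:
f(I) = 82 (f(I) = 147 - 65 = 82)
1/(1080 + f(√(151 - 12))) = 1/(1080 + 82) = 1/1162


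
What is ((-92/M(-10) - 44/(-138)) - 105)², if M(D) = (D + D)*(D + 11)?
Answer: 1192182784/119025 ≈ 10016.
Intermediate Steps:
M(D) = 2*D*(11 + D) (M(D) = (2*D)*(11 + D) = 2*D*(11 + D))
((-92/M(-10) - 44/(-138)) - 105)² = ((-92*(-1/(20*(11 - 10))) - 44/(-138)) - 105)² = ((-92/(2*(-10)*1) - 44*(-1/138)) - 105)² = ((-92/(-20) + 22/69) - 105)² = ((-92*(-1/20) + 22/69) - 105)² = ((23/5 + 22/69) - 105)² = (1697/345 - 105)² = (-34528/345)² = 1192182784/119025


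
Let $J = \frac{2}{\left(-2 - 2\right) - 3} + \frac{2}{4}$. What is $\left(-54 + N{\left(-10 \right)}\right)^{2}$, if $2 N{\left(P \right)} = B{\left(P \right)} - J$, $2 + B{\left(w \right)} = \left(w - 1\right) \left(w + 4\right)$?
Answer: $\frac{383161}{784} \approx 488.73$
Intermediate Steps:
$B{\left(w \right)} = -2 + \left(-1 + w\right) \left(4 + w\right)$ ($B{\left(w \right)} = -2 + \left(w - 1\right) \left(w + 4\right) = -2 + \left(-1 + w\right) \left(4 + w\right)$)
$J = \frac{3}{14}$ ($J = \frac{2}{-4 - 3} + 2 \cdot \frac{1}{4} = \frac{2}{-7} + \frac{1}{2} = 2 \left(- \frac{1}{7}\right) + \frac{1}{2} = - \frac{2}{7} + \frac{1}{2} = \frac{3}{14} \approx 0.21429$)
$N{\left(P \right)} = - \frac{87}{28} + \frac{P^{2}}{2} + \frac{3 P}{2}$ ($N{\left(P \right)} = \frac{\left(-6 + P^{2} + 3 P\right) - \frac{3}{14}}{2} = \frac{- \frac{87}{14} + P^{2} + 3 P}{2} = - \frac{87}{28} + \frac{P^{2}}{2} + \frac{3 P}{2}$)
$\left(-54 + N{\left(-10 \right)}\right)^{2} = \left(-54 + \left(- \frac{87}{28} + \frac{\left(-10\right)^{2}}{2} + \frac{3}{2} \left(-10\right)\right)\right)^{2} = \left(-54 - - \frac{893}{28}\right)^{2} = \left(-54 + \frac{893}{28}\right)^{2} = \left(- \frac{619}{28}\right)^{2} = \frac{383161}{784}$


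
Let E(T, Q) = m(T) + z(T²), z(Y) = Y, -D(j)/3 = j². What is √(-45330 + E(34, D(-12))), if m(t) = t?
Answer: 2*I*√11035 ≈ 210.1*I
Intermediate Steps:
D(j) = -3*j²
E(T, Q) = T + T²
√(-45330 + E(34, D(-12))) = √(-45330 + 34*(1 + 34)) = √(-45330 + 34*35) = √(-45330 + 1190) = √(-44140) = 2*I*√11035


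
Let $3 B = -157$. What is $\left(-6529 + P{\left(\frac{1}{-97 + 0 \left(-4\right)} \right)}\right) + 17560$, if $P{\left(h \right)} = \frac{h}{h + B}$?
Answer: $\frac{168024195}{15232} \approx 11031.0$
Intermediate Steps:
$B = - \frac{157}{3}$ ($B = \frac{1}{3} \left(-157\right) = - \frac{157}{3} \approx -52.333$)
$P{\left(h \right)} = \frac{h}{- \frac{157}{3} + h}$ ($P{\left(h \right)} = \frac{h}{h - \frac{157}{3}} = \frac{h}{- \frac{157}{3} + h}$)
$\left(-6529 + P{\left(\frac{1}{-97 + 0 \left(-4\right)} \right)}\right) + 17560 = \left(-6529 + \frac{3}{\left(-97 + 0 \left(-4\right)\right) \left(-157 + \frac{3}{-97 + 0 \left(-4\right)}\right)}\right) + 17560 = \left(-6529 + \frac{3}{\left(-97 + 0\right) \left(-157 + \frac{3}{-97 + 0}\right)}\right) + 17560 = \left(-6529 + \frac{3}{\left(-97\right) \left(-157 + \frac{3}{-97}\right)}\right) + 17560 = \left(-6529 + 3 \left(- \frac{1}{97}\right) \frac{1}{-157 + 3 \left(- \frac{1}{97}\right)}\right) + 17560 = \left(-6529 + 3 \left(- \frac{1}{97}\right) \frac{1}{-157 - \frac{3}{97}}\right) + 17560 = \left(-6529 + 3 \left(- \frac{1}{97}\right) \frac{1}{- \frac{15232}{97}}\right) + 17560 = \left(-6529 + 3 \left(- \frac{1}{97}\right) \left(- \frac{97}{15232}\right)\right) + 17560 = \left(-6529 + \frac{3}{15232}\right) + 17560 = - \frac{99449725}{15232} + 17560 = \frac{168024195}{15232}$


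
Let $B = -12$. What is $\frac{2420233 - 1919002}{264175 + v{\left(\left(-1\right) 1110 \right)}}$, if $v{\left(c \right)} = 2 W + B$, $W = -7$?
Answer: $\frac{501231}{264149} \approx 1.8975$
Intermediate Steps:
$v{\left(c \right)} = -26$ ($v{\left(c \right)} = 2 \left(-7\right) - 12 = -14 - 12 = -26$)
$\frac{2420233 - 1919002}{264175 + v{\left(\left(-1\right) 1110 \right)}} = \frac{2420233 - 1919002}{264175 - 26} = \frac{501231}{264149}$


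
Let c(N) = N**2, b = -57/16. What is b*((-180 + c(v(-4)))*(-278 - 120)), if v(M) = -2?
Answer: -249546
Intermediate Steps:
b = -57/16 (b = -57*1/16 = -57/16 ≈ -3.5625)
b*((-180 + c(v(-4)))*(-278 - 120)) = -57*(-180 + (-2)**2)*(-278 - 120)/16 = -57*(-180 + 4)*(-398)/16 = -(-627)*(-398) = -57/16*70048 = -249546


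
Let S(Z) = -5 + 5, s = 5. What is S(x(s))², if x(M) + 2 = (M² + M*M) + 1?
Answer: 0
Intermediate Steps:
x(M) = -1 + 2*M² (x(M) = -2 + ((M² + M*M) + 1) = -2 + ((M² + M²) + 1) = -2 + (2*M² + 1) = -2 + (1 + 2*M²) = -1 + 2*M²)
S(Z) = 0
S(x(s))² = 0² = 0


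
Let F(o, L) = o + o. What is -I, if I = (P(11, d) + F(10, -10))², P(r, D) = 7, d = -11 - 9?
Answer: -729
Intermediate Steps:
d = -20
F(o, L) = 2*o
I = 729 (I = (7 + 2*10)² = (7 + 20)² = 27² = 729)
-I = -1*729 = -729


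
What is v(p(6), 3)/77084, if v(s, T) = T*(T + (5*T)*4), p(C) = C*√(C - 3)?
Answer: 27/11012 ≈ 0.0024519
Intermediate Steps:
p(C) = C*√(-3 + C)
v(s, T) = 21*T² (v(s, T) = T*(T + 20*T) = T*(21*T) = 21*T²)
v(p(6), 3)/77084 = (21*3²)/77084 = (21*9)*(1/77084) = 189*(1/77084) = 27/11012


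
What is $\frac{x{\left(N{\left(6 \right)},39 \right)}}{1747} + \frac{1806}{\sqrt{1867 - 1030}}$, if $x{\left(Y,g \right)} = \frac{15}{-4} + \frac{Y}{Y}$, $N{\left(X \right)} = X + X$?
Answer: $- \frac{11}{6988} + \frac{602 \sqrt{93}}{93} \approx 62.423$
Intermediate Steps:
$N{\left(X \right)} = 2 X$
$x{\left(Y,g \right)} = - \frac{11}{4}$ ($x{\left(Y,g \right)} = 15 \left(- \frac{1}{4}\right) + 1 = - \frac{15}{4} + 1 = - \frac{11}{4}$)
$\frac{x{\left(N{\left(6 \right)},39 \right)}}{1747} + \frac{1806}{\sqrt{1867 - 1030}} = - \frac{11}{4 \cdot 1747} + \frac{1806}{\sqrt{1867 - 1030}} = \left(- \frac{11}{4}\right) \frac{1}{1747} + \frac{1806}{\sqrt{837}} = - \frac{11}{6988} + \frac{1806}{3 \sqrt{93}} = - \frac{11}{6988} + 1806 \frac{\sqrt{93}}{279} = - \frac{11}{6988} + \frac{602 \sqrt{93}}{93}$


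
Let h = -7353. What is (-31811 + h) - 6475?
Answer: -45639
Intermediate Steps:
(-31811 + h) - 6475 = (-31811 - 7353) - 6475 = -39164 - 6475 = -45639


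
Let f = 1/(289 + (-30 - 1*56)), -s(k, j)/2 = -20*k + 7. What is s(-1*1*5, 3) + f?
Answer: -43441/203 ≈ -214.00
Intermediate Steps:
s(k, j) = -14 + 40*k (s(k, j) = -2*(-20*k + 7) = -2*(7 - 20*k) = -14 + 40*k)
f = 1/203 (f = 1/(289 + (-30 - 56)) = 1/(289 - 86) = 1/203 ≈ 0.0049261)
s(-1*1*5, 3) + f = (-14 + 40*(-1*1*5)) + 1/203 = (-14 + 40*(-1*5)) + 1/203 = (-14 + 40*(-5)) + 1/203 = (-14 - 200) + 1/203 = -214 + 1/203 = -43441/203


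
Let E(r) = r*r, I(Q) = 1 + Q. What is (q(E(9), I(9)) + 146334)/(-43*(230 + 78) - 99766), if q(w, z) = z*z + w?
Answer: -29303/22602 ≈ -1.2965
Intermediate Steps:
E(r) = r**2
q(w, z) = w + z**2 (q(w, z) = z**2 + w = w + z**2)
(q(E(9), I(9)) + 146334)/(-43*(230 + 78) - 99766) = ((9**2 + (1 + 9)**2) + 146334)/(-43*(230 + 78) - 99766) = ((81 + 10**2) + 146334)/(-43*308 - 99766) = ((81 + 100) + 146334)/(-13244 - 99766) = (181 + 146334)/(-113010) = 146515*(-1/113010) = -29303/22602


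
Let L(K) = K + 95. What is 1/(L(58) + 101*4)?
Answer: 1/557 ≈ 0.0017953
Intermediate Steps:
L(K) = 95 + K
1/(L(58) + 101*4) = 1/((95 + 58) + 101*4) = 1/(153 + 404) = 1/557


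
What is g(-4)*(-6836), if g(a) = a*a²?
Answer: 437504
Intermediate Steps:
g(a) = a³
g(-4)*(-6836) = (-4)³*(-6836) = -64*(-6836) = 437504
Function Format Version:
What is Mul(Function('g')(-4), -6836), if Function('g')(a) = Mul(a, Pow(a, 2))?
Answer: 437504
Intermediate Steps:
Function('g')(a) = Pow(a, 3)
Mul(Function('g')(-4), -6836) = Mul(Pow(-4, 3), -6836) = Mul(-64, -6836) = 437504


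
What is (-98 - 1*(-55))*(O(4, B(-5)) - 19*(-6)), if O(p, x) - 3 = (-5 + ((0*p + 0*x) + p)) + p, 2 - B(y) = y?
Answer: -5160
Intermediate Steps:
B(y) = 2 - y
O(p, x) = -2 + 2*p (O(p, x) = 3 + ((-5 + ((0*p + 0*x) + p)) + p) = 3 + ((-5 + ((0 + 0) + p)) + p) = 3 + ((-5 + (0 + p)) + p) = 3 + ((-5 + p) + p) = 3 + (-5 + 2*p) = -2 + 2*p)
(-98 - 1*(-55))*(O(4, B(-5)) - 19*(-6)) = (-98 - 1*(-55))*((-2 + 2*4) - 19*(-6)) = (-98 + 55)*((-2 + 8) + 114) = -43*(6 + 114) = -43*120 = -5160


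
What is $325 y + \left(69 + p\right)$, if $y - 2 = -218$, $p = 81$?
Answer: $-70050$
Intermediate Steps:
$y = -216$ ($y = 2 - 218 = -216$)
$325 y + \left(69 + p\right) = 325 \left(-216\right) + \left(69 + 81\right) = -70200 + 150 = -70050$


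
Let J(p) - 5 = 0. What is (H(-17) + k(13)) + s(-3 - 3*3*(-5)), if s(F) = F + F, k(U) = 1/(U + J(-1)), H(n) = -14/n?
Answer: 25973/306 ≈ 84.879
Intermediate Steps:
J(p) = 5 (J(p) = 5 + 0 = 5)
k(U) = 1/(5 + U) (k(U) = 1/(U + 5) = 1/(5 + U))
s(F) = 2*F
(H(-17) + k(13)) + s(-3 - 3*3*(-5)) = (-14/(-17) + 1/(5 + 13)) + 2*(-3 - 3*3*(-5)) = (-14*(-1/17) + 1/18) + 2*(-3 - 9*(-5)) = (14/17 + 1/18) + 2*(-3 + 45) = 269/306 + 2*42 = 269/306 + 84 = 25973/306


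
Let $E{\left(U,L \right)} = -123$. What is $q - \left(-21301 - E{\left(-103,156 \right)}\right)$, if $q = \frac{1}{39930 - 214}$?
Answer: $\frac{841105449}{39716} \approx 21178.0$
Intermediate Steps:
$q = \frac{1}{39716} \approx 2.5179 \cdot 10^{-5}$
$q - \left(-21301 - E{\left(-103,156 \right)}\right) = \frac{1}{39716} - \left(-21301 - -123\right) = \frac{1}{39716} - \left(-21301 + 123\right) = \frac{1}{39716} - -21178 = \frac{1}{39716} + 21178 = \frac{841105449}{39716}$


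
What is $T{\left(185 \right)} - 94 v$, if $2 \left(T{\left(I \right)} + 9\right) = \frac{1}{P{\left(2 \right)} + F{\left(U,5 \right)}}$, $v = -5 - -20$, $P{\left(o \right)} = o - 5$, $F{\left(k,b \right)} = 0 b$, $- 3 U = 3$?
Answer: $- \frac{8515}{6} \approx -1419.2$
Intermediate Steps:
$U = -1$ ($U = \left(- \frac{1}{3}\right) 3 = -1$)
$F{\left(k,b \right)} = 0$
$P{\left(o \right)} = -5 + o$
$v = 15$ ($v = -5 + 20 = 15$)
$T{\left(I \right)} = - \frac{55}{6}$ ($T{\left(I \right)} = -9 + \frac{1}{2 \left(\left(-5 + 2\right) + 0\right)} = -9 + \frac{1}{2 \left(-3 + 0\right)} = -9 + \frac{1}{2 \left(-3\right)} = -9 + \frac{1}{2} \left(- \frac{1}{3}\right) = -9 - \frac{1}{6} = - \frac{55}{6}$)
$T{\left(185 \right)} - 94 v = - \frac{55}{6} - 94 \cdot 15 = - \frac{55}{6} - 1410 = - \frac{8515}{6}$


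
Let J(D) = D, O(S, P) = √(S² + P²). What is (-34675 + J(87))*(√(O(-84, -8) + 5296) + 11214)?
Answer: -387869832 - 69176*√(1324 + √445) ≈ -3.9041e+8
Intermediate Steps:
O(S, P) = √(P² + S²)
(-34675 + J(87))*(√(O(-84, -8) + 5296) + 11214) = (-34675 + 87)*(√(√((-8)² + (-84)²) + 5296) + 11214) = -34588*(√(√(64 + 7056) + 5296) + 11214) = -34588*(√(√7120 + 5296) + 11214) = -34588*(√(4*√445 + 5296) + 11214) = -34588*(√(5296 + 4*√445) + 11214) = -34588*(11214 + √(5296 + 4*√445)) = -387869832 - 34588*√(5296 + 4*√445)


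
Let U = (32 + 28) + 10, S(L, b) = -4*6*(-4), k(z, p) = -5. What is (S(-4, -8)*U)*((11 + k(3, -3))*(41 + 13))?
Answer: 2177280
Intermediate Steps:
S(L, b) = 96 (S(L, b) = -24*(-4) = 96)
U = 70 (U = 60 + 10 = 70)
(S(-4, -8)*U)*((11 + k(3, -3))*(41 + 13)) = (96*70)*((11 - 5)*(41 + 13)) = 6720*(6*54) = 6720*324 = 2177280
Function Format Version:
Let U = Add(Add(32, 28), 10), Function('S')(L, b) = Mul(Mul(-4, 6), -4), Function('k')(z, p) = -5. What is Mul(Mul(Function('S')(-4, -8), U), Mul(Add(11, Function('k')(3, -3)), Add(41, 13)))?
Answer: 2177280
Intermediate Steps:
Function('S')(L, b) = 96 (Function('S')(L, b) = Mul(-24, -4) = 96)
U = 70 (U = Add(60, 10) = 70)
Mul(Mul(Function('S')(-4, -8), U), Mul(Add(11, Function('k')(3, -3)), Add(41, 13))) = Mul(Mul(96, 70), Mul(Add(11, -5), Add(41, 13))) = Mul(6720, Mul(6, 54)) = Mul(6720, 324) = 2177280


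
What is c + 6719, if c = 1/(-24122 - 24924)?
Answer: 329540073/49046 ≈ 6719.0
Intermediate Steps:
c = -1/49046 (c = 1/(-49046) = -1/49046 ≈ -2.0389e-5)
c + 6719 = -1/49046 + 6719 = 329540073/49046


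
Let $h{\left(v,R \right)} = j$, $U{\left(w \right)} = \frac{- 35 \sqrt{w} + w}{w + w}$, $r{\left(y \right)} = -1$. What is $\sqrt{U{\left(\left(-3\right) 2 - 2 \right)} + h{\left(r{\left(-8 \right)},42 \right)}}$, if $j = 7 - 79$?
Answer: $\frac{\sqrt{-1144 + 70 i \sqrt{2}}}{4} \approx 0.36551 + 8.4637 i$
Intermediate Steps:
$j = -72$
$U{\left(w \right)} = \frac{w - 35 \sqrt{w}}{2 w}$
$h{\left(v,R \right)} = -72$
$\sqrt{U{\left(\left(-3\right) 2 - 2 \right)} + h{\left(r{\left(-8 \right)},42 \right)}} = \sqrt{\left(\frac{1}{2} - \frac{35}{2 \sqrt{\left(-3\right) 2 - 2}}\right) - 72} = \sqrt{\left(\frac{1}{2} - \frac{35}{2 \sqrt{-6 - 2}}\right) - 72} = \sqrt{\left(\frac{1}{2} - \frac{35}{2 \cdot 2 i \sqrt{2}}\right) - 72} = \sqrt{\left(\frac{1}{2} - \frac{35 \left(- \frac{i \sqrt{2}}{4}\right)}{2}\right) - 72} = \sqrt{\left(\frac{1}{2} + \frac{35 i \sqrt{2}}{8}\right) - 72} = \sqrt{- \frac{143}{2} + \frac{35 i \sqrt{2}}{8}}$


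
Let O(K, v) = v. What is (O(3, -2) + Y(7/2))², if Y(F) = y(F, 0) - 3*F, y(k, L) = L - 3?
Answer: 961/4 ≈ 240.25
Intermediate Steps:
y(k, L) = -3 + L
Y(F) = -3 - 3*F (Y(F) = (-3 + 0) - 3*F = -3 - 3*F)
(O(3, -2) + Y(7/2))² = (-2 + (-3 - 21/2))² = (-2 - 27/2)² = (-31/2)² = 961/4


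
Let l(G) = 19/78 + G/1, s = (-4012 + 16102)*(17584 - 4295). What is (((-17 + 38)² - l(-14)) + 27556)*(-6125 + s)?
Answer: 351011612805515/78 ≈ 4.5002e+12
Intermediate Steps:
s = 160664010 (s = 12090*13289 = 160664010)
l(G) = 19/78 + G (l(G) = 19*(1/78) + G*1 = 19/78 + G)
(((-17 + 38)² - l(-14)) + 27556)*(-6125 + s) = (((-17 + 38)² - (19/78 - 14)) + 27556)*(-6125 + 160664010) = ((21² - 1*(-1073/78)) + 27556)*160657885 = ((441 + 1073/78) + 27556)*160657885 = (35471/78 + 27556)*160657885 = (2184839/78)*160657885 = 351011612805515/78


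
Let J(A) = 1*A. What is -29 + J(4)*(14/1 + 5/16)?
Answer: 113/4 ≈ 28.250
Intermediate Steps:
J(A) = A
-29 + J(4)*(14/1 + 5/16) = -29 + 4*(14/1 + 5/16) = -29 + 4*(14*1 + 5*(1/16)) = -29 + 4*(14 + 5/16) = -29 + 4*(229/16) = -29 + 229/4 = 113/4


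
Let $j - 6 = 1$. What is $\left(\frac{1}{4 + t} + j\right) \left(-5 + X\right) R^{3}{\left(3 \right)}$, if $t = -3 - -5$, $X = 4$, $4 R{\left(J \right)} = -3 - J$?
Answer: $\frac{387}{16} \approx 24.188$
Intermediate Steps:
$R{\left(J \right)} = - \frac{3}{4} - \frac{J}{4}$ ($R{\left(J \right)} = \frac{-3 - J}{4} = - \frac{3}{4} - \frac{J}{4}$)
$j = 7$ ($j = 6 + 1 = 7$)
$t = 2$ ($t = -3 + 5 = 2$)
$\left(\frac{1}{4 + t} + j\right) \left(-5 + X\right) R^{3}{\left(3 \right)} = \left(\frac{1}{4 + 2} + 7\right) \left(-5 + 4\right) \left(- \frac{3}{4} - \frac{3}{4}\right)^{3} = \left(\frac{1}{6} + 7\right) \left(-1\right) \left(- \frac{3}{4} - \frac{3}{4}\right)^{3} = \left(\frac{1}{6} + 7\right) \left(-1\right) \left(- \frac{3}{2}\right)^{3} = \frac{43}{6} \left(-1\right) \left(- \frac{27}{8}\right) = \left(- \frac{43}{6}\right) \left(- \frac{27}{8}\right) = \frac{387}{16}$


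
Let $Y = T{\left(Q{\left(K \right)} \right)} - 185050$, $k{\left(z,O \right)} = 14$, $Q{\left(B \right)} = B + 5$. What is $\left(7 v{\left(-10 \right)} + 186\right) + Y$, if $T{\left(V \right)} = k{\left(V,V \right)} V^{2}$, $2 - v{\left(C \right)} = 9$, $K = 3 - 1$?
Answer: $-184227$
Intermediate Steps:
$K = 2$ ($K = 3 - 1 = 2$)
$Q{\left(B \right)} = 5 + B$
$v{\left(C \right)} = -7$ ($v{\left(C \right)} = 2 - 9 = -7$)
$T{\left(V \right)} = 14 V^{2}$
$Y = -184364$ ($Y = 14 \left(5 + 2\right)^{2} - 185050 = 14 \cdot 7^{2} - 185050 = 14 \cdot 49 - 185050 = 686 - 185050 = -184364$)
$\left(7 v{\left(-10 \right)} + 186\right) + Y = \left(7 \left(-7\right) + 186\right) - 184364 = \left(-49 + 186\right) - 184364 = 137 - 184364 = -184227$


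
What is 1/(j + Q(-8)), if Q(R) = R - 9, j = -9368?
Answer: -1/9385 ≈ -0.00010655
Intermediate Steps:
Q(R) = -9 + R
1/(j + Q(-8)) = 1/(-9368 + (-9 - 8)) = 1/(-9368 - 17) = 1/(-9385) = -1/9385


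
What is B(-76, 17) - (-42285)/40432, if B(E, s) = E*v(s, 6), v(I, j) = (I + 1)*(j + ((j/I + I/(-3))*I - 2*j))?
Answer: 5328332973/40432 ≈ 1.3179e+5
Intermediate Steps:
v(I, j) = (1 + I)*(-j + I*(-I/3 + j/I)) (v(I, j) = (1 + I)*(j + ((j/I + I*(-⅓))*I - 2*j)) = (1 + I)*(j + ((j/I - I/3)*I - 2*j)) = (1 + I)*(j + ((-I/3 + j/I)*I - 2*j)) = (1 + I)*(j + (I*(-I/3 + j/I) - 2*j)) = (1 + I)*(j + (-2*j + I*(-I/3 + j/I))) = (1 + I)*(-j + I*(-I/3 + j/I)))
B(E, s) = E*s²*(-1 - s)/3 (B(E, s) = E*(s²*(-1 - s)/3) = E*s²*(-1 - s)/3)
B(-76, 17) - (-42285)/40432 = -⅓*(-76)*17²*(1 + 17) - (-42285)/40432 = -⅓*(-76)*289*18 - (-42285)/40432 = 131784 - 1*(-42285/40432) = 131784 + 42285/40432 = 5328332973/40432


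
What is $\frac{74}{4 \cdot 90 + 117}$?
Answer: $\frac{74}{477} \approx 0.15514$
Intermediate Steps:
$\frac{74}{4 \cdot 90 + 117} = \frac{74}{360 + 117} = \frac{74}{477}$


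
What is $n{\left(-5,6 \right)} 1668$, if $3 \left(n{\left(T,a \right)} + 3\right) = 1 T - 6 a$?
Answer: $-27800$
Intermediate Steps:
$n{\left(T,a \right)} = -3 - 2 a + \frac{T}{3}$ ($n{\left(T,a \right)} = -3 + \frac{1 T - 6 a}{3} = -3 + \frac{T - 6 a}{3} = -3 + \left(- 2 a + \frac{T}{3}\right) = -3 - 2 a + \frac{T}{3}$)
$n{\left(-5,6 \right)} 1668 = \left(-3 - 12 + \frac{1}{3} \left(-5\right)\right) 1668 = \left(-3 - 12 - \frac{5}{3}\right) 1668 = \left(- \frac{50}{3}\right) 1668 = -27800$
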